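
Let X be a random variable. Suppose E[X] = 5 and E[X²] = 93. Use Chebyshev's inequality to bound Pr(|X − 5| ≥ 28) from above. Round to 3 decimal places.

Var(X) = E[X²] − (E[X])² = 93 − 25 = 68.
Chebyshev's inequality: Pr(|X − μ| ≥ t) ≤ Var(X)/t² = 68/784 = 0.0867.

0.087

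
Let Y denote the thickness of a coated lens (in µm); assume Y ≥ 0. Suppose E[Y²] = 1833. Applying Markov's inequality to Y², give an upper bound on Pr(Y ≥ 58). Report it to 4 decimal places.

Since Y ≥ 0, the event {Y ≥ 58} is the same as {Y² ≥ 3364}.
Markov's inequality applied to Y² gives Pr(Y² ≥ 3364) ≤ E[Y²]/3364 = 1833/3364 = 0.5449.

0.5449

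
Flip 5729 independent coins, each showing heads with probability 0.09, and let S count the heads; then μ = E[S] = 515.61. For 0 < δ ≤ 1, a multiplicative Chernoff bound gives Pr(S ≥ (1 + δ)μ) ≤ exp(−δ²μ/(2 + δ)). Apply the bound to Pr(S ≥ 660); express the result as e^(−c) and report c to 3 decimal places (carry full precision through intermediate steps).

17.734

Write 660 = (1 + δ)μ, so δ = 660/515.61 − 1 = 0.2800372…
Then the exponent is δ²μ/(2 + δ) = (660 − μ)² / (μ·(2 + δ)) = 17.734174.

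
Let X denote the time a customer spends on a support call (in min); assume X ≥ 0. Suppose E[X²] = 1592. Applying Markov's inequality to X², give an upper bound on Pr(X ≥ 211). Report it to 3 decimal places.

0.036

Since X ≥ 0, the event {X ≥ 211} is the same as {X² ≥ 44521}.
Markov's inequality applied to X² gives Pr(X² ≥ 44521) ≤ E[X²]/44521 = 1592/44521 = 0.0358.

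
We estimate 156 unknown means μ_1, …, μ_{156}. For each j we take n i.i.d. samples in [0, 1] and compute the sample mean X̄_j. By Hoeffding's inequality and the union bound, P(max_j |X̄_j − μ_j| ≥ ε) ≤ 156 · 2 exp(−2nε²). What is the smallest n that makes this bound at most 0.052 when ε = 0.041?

2588

Need 2·156·exp(−2nε²) ≤ 0.052, i.e. exp(−2nε²) ≤ 0.052/312.
So 2nε² ≥ ln(312/0.052) = 8.699515.
Hence n ≥ 8.699515/(2·0.041²) = 2587.601.
The smallest integer n is 2588.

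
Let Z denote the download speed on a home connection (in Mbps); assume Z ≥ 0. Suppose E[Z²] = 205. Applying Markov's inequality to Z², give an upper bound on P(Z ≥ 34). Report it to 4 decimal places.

Since Z ≥ 0, the event {Z ≥ 34} is the same as {Z² ≥ 1156}.
Markov's inequality applied to Z² gives P(Z² ≥ 1156) ≤ E[Z²]/1156 = 205/1156 = 0.1773.

0.1773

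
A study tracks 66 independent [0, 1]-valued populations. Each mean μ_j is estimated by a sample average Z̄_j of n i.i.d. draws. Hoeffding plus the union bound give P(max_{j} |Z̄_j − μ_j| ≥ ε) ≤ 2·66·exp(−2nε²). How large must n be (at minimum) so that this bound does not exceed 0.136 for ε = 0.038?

2382

Need 2·66·exp(−2nε²) ≤ 0.136, i.e. exp(−2nε²) ≤ 0.136/132.
So 2nε² ≥ ln(132/0.136) = 6.877902.
Hence n ≥ 6.877902/(2·0.038²) = 2381.545.
The smallest integer n is 2382.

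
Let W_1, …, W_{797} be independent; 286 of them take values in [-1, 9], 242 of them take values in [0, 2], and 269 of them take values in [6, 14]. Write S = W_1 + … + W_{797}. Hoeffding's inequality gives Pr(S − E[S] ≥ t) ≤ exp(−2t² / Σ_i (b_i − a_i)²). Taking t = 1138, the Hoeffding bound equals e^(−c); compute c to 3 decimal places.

Σ(b_i − a_i)² = 286·10² + 242·2² + 269·8² = 46784.
c = 2t² / 46784 = 2·1138² / 46784 = 55.3627.

55.363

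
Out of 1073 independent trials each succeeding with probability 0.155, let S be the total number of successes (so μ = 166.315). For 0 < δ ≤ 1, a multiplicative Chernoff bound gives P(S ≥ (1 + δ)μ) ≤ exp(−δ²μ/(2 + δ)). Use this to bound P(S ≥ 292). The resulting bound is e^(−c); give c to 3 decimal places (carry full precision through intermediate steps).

34.467

Write 292 = (1 + δ)μ, so δ = 292/166.315 − 1 = 0.7557045…
Then the exponent is δ²μ/(2 + δ) = (292 − μ)² / (μ·(2 + δ)) = 34.466948.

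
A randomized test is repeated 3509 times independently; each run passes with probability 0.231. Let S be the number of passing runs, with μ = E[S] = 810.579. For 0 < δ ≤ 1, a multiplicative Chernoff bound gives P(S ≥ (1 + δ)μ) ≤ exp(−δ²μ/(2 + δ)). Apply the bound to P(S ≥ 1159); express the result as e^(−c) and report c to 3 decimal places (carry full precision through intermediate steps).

Write 1159 = (1 + δ)μ, so δ = 1159/810.579 − 1 = 0.4298421…
Then the exponent is δ²μ/(2 + δ) = (1159 − μ)² / (μ·(2 + δ)) = 61.636113.

61.636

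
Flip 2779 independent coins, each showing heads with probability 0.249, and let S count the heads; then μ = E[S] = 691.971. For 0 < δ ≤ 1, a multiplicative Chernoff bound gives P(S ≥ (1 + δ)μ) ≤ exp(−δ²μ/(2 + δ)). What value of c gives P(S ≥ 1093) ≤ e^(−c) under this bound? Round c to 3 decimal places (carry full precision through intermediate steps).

90.099

Write 1093 = (1 + δ)μ, so δ = 1093/691.971 − 1 = 0.579546…
Then the exponent is δ²μ/(2 + δ) = (1093 − μ)² / (μ·(2 + δ)) = 90.099088.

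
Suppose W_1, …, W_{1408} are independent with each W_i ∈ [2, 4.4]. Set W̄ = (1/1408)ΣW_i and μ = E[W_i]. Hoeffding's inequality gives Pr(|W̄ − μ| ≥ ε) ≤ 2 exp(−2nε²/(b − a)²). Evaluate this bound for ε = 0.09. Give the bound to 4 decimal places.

0.0381

Exponent: 2nε²/(b − a)² = 2·1408·0.09² / 2.4² = 3.96000.
Bound = 2·exp(−3.96000) = 0.03813.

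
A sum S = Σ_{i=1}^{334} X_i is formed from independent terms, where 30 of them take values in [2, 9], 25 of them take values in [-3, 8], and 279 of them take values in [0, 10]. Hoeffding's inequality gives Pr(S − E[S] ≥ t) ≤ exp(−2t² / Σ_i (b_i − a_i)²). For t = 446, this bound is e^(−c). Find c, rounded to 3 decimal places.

12.281

Σ(b_i − a_i)² = 30·7² + 25·11² + 279·10² = 32395.
c = 2t² / 32395 = 2·446² / 32395 = 12.2807.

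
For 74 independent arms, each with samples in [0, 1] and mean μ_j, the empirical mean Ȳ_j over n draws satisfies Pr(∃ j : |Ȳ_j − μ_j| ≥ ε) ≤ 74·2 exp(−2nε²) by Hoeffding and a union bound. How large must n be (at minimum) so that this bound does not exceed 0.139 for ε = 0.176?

Need 2·74·exp(−2nε²) ≤ 0.139, i.e. exp(−2nε²) ≤ 0.139/148.
So 2nε² ≥ ln(148/0.139) = 6.970494.
Hence n ≥ 6.970494/(2·0.176²) = 112.514.
The smallest integer n is 113.

113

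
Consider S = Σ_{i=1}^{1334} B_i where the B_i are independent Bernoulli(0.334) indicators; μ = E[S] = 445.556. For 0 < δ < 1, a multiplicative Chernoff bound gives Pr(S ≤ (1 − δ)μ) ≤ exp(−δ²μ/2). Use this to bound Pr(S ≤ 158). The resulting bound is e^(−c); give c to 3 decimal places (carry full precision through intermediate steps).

92.792

Write 158 = (1 − δ)μ, so δ = 1 − 158/445.556 = 0.6453869…
Then the exponent is δ²μ/2 = (μ − 158)²/(2μ) = 92.792436.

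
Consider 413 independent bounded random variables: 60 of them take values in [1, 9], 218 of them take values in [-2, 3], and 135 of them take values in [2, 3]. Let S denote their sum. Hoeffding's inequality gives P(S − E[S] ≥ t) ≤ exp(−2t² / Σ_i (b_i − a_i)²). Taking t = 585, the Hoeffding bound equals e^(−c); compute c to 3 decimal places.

Σ(b_i − a_i)² = 60·8² + 218·5² + 135·1² = 9425.
c = 2t² / 9425 = 2·585² / 9425 = 72.6207.

72.621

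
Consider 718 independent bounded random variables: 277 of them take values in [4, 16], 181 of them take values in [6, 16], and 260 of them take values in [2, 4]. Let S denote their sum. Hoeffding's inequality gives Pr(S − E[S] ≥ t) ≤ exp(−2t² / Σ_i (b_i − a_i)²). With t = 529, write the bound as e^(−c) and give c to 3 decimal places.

Σ(b_i − a_i)² = 277·12² + 181·10² + 260·2² = 59028.
c = 2t² / 59028 = 2·529² / 59028 = 9.4816.

9.482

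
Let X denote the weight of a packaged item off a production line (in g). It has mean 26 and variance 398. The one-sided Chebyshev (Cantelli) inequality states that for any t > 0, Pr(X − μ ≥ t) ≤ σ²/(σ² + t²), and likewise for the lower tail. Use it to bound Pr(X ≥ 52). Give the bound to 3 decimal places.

0.371

Here σ² = 398 and t = 26, so σ² + t² = 1074.
Cantelli's bound: 398/1074 = 0.3706.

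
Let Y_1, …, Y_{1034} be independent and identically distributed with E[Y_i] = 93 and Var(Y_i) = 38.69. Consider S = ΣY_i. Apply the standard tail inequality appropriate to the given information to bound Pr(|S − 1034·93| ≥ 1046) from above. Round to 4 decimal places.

0.0366

With mean and variance of each term known, Chebyshev's inequality bounds the deviation of the sum (or sample mean).
Var(S) = n·Var(Y_i) = 1034·38.69 = 40005.46.
Chebyshev: Pr(|S − 1034·93| ≥ 1046) ≤ Var(S)/1046² = 40005.46/1094116 = 0.0366.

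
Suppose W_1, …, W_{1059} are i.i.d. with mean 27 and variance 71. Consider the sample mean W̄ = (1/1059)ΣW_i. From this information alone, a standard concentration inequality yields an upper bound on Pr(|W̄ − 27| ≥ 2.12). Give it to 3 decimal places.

0.015

With mean and variance of each term known, Chebyshev's inequality bounds the deviation of the sum (or sample mean).
Var(W̄) = Var(W_i)/n = 71/1059 = 0.067044.
Chebyshev: Pr(|W̄ − 27| ≥ 2.12) ≤ Var(W̄)/(2.12)² = 71/(1059·2.12²) = 0.0149.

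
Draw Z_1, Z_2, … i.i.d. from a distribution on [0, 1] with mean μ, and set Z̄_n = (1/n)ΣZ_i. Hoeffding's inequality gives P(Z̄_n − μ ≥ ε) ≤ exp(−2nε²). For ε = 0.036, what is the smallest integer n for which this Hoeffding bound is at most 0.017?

1572

Require exp(−2nε²) ≤ 0.017, i.e. 2nε² ≥ ln(1/0.017) = 4.074542.
So n ≥ 4.074542 / (2·0.036²) = 1571.968.
The smallest integer n is 1572.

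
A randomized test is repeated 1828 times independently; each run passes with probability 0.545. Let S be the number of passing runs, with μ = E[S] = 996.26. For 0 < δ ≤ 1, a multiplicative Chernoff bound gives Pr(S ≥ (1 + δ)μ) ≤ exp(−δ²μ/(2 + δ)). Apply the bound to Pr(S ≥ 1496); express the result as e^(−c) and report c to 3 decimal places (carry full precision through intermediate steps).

Write 1496 = (1 + δ)μ, so δ = 1496/996.26 − 1 = 0.501616…
Then the exponent is δ²μ/(2 + δ) = (1496 − μ)² / (μ·(2 + δ)) = 100.206266.

100.206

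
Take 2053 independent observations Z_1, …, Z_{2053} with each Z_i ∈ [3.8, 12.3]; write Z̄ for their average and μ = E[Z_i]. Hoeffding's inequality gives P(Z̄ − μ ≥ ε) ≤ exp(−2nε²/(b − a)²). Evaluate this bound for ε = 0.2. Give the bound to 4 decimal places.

Exponent: 2nε²/(b − a)² = 2·2053·0.2² / 8.5² = 2.27322.
Bound = exp(−2.27322) = 0.10298.

0.1030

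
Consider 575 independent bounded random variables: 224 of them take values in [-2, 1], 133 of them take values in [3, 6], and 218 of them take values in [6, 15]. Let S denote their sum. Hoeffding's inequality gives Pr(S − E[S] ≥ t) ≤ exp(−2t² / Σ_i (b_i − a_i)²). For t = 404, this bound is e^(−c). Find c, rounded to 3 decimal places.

Σ(b_i − a_i)² = 224·3² + 133·3² + 218·9² = 20871.
c = 2t² / 20871 = 2·404² / 20871 = 15.6405.

15.640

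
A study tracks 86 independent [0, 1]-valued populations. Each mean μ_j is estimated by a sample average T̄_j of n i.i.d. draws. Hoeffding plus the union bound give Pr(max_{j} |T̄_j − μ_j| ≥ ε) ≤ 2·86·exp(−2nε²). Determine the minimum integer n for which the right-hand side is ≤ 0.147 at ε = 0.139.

Need 2·86·exp(−2nε²) ≤ 0.147, i.e. exp(−2nε²) ≤ 0.147/172.
So 2nε² ≥ ln(172/0.147) = 7.064817.
Hence n ≥ 7.064817/(2·0.139²) = 182.827.
The smallest integer n is 183.

183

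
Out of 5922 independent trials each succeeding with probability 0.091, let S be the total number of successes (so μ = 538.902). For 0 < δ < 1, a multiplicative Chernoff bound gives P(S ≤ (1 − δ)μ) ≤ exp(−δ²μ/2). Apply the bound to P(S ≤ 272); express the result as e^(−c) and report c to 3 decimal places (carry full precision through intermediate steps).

Write 272 = (1 − δ)μ, so δ = 1 − 272/538.902 = 0.49527…
Then the exponent is δ²μ/2 = (μ − 272)²/(2μ) = 66.094278.

66.094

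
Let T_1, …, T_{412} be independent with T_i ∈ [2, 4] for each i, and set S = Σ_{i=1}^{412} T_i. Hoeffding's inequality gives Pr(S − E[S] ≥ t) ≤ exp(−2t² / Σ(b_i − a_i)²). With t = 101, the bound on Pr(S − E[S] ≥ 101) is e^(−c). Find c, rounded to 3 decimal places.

12.380

Σ(b_i − a_i)² = 412·(2)² = 1648.
c = 2t²/1648 = 2·101²/1648 = 12.3799.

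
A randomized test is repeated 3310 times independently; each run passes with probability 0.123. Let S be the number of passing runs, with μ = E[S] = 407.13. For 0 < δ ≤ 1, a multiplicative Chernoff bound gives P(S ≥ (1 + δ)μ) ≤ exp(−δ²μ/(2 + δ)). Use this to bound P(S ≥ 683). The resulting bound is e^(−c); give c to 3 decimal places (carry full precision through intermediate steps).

Write 683 = (1 + δ)μ, so δ = 683/407.13 − 1 = 0.6775968…
Then the exponent is δ²μ/(2 + δ) = (683 − μ)² / (μ·(2 + δ)) = 69.812093.

69.812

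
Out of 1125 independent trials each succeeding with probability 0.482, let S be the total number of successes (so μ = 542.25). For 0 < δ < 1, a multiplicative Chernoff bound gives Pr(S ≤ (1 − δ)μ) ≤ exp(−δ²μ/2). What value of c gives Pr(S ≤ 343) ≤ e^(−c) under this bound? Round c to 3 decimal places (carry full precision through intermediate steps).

Write 343 = (1 − δ)μ, so δ = 1 − 343/542.25 = 0.3674504…
Then the exponent is δ²μ/2 = (μ − 343)²/(2μ) = 36.607250.

36.607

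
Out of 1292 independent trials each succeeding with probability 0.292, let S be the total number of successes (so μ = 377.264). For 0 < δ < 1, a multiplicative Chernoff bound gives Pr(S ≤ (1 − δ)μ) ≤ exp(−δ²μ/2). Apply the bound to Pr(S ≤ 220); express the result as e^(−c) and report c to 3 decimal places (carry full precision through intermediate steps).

Write 220 = (1 − δ)μ, so δ = 1 − 220/377.264 = 0.416854…
Then the exponent is δ²μ/2 = (μ − 220)²/(2μ) = 32.778062.

32.778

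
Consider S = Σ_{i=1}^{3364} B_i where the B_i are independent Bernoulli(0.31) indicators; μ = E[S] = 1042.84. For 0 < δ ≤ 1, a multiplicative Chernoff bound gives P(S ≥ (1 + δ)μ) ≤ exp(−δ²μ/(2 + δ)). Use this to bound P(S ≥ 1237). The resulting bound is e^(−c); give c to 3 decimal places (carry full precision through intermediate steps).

Write 1237 = (1 + δ)μ, so δ = 1237/1042.84 − 1 = 0.1861839…
Then the exponent is δ²μ/(2 + δ) = (1237 − μ)² / (μ·(2 + δ)) = 16.535417.

16.535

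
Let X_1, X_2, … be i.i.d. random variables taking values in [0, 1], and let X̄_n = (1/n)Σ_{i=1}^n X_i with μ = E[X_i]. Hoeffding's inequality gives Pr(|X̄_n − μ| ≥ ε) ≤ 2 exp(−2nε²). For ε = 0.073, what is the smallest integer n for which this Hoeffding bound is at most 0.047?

Require 2·exp(−2nε²) ≤ 0.047, i.e. 2nε² ≥ ln(2/0.047) = 3.750755.
So n ≥ 3.750755 / (2·0.073²) = 351.919.
The smallest integer n is 352.

352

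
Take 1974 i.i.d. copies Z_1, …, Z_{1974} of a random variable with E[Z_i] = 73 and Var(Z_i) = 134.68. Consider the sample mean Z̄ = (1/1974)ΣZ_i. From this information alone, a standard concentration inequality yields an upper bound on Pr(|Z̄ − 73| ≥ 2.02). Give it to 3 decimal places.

With mean and variance of each term known, Chebyshev's inequality bounds the deviation of the sum (or sample mean).
Var(Z̄) = Var(Z_i)/n = 134.68/1974 = 0.068227.
Chebyshev: Pr(|Z̄ − 73| ≥ 2.02) ≤ Var(Z̄)/(2.02)² = 134.68/(1974·2.02²) = 0.0167.

0.017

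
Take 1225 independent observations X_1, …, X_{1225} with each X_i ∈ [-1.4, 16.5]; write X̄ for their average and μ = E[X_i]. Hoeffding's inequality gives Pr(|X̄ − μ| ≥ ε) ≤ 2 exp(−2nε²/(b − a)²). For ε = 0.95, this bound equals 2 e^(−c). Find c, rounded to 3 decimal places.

c = 2nε²/(b − a)² = 2·1225·0.95² / 17.9² = 6.9009.

6.901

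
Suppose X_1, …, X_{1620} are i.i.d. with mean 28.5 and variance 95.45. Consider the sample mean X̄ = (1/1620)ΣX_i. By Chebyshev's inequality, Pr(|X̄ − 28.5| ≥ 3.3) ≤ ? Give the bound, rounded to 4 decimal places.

0.0054

Var(X̄) = Var(X_i)/n = 95.45/1620 = 0.05892.
Chebyshev: Pr(|X̄ − 28.5| ≥ 3.3) ≤ Var(X̄)/(3.3)² = 95.45/(1620·3.3²) = 0.0054.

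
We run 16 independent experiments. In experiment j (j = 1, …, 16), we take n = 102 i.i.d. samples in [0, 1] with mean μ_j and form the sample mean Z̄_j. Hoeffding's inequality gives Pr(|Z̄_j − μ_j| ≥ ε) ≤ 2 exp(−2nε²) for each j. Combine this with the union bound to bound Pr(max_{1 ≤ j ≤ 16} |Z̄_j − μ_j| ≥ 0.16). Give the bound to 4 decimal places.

0.1726

Per-experiment Hoeffding bound: 2·exp(−2·102·0.16²) = 2·exp(−5.22240) = 0.010789.
Union bound over 16 events: 16·0.010789 = 0.17262.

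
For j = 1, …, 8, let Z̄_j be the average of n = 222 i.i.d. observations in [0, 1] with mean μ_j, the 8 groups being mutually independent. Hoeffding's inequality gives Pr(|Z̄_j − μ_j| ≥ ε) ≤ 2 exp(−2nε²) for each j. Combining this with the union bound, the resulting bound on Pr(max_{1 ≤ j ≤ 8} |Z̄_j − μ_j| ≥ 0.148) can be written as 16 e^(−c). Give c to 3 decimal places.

Union bound over the 8 events: Pr(max_{1 ≤ j ≤ 8} |Z̄_j − μ_j| ≥ 0.148) ≤ 8·2·exp(−2nε²) = 16 exp(−2·222·0.148²).
So c = 2·222·0.148² = 9.7254.

9.725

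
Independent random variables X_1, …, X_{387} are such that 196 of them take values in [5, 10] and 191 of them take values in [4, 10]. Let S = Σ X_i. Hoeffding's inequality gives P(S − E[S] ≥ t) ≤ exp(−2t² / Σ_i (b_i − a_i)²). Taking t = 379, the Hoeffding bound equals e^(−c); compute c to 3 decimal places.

24.396

Σ(b_i − a_i)² = 196·5² + 191·6² = 11776.
c = 2t² / 11776 = 2·379² / 11776 = 24.3956.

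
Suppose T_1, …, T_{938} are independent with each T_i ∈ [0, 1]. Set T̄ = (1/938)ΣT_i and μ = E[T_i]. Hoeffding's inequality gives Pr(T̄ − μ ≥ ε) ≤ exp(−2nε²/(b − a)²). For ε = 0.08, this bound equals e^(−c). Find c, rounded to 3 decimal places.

c = 2nε²/(b − a)² = 2·938·0.08² / 1² = 12.0064.

12.006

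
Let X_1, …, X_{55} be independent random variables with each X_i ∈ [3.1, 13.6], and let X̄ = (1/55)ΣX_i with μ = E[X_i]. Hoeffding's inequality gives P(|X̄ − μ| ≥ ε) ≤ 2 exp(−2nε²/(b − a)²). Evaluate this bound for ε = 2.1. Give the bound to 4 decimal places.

0.0246

Exponent: 2nε²/(b − a)² = 2·55·2.1² / 10.5² = 4.40000.
Bound = 2·exp(−4.40000) = 0.02455.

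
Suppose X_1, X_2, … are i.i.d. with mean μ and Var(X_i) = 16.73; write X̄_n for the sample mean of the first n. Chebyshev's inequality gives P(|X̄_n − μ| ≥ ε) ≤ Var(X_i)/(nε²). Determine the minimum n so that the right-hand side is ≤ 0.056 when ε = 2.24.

Require 16.73/(n·2.24²) ≤ 0.056, i.e. n ≥ 16.73/(0.056·2.24²) = 59.540.
The smallest integer n is 60.

60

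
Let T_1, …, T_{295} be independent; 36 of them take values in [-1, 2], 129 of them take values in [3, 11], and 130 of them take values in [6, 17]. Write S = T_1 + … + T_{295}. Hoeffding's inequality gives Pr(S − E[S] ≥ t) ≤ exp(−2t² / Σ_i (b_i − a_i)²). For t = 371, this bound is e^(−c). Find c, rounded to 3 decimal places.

11.324

Σ(b_i − a_i)² = 36·3² + 129·8² + 130·11² = 24310.
c = 2t² / 24310 = 2·371² / 24310 = 11.3238.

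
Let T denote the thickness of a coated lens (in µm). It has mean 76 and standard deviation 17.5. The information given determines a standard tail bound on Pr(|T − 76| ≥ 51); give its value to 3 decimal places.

0.118

Mean and variance are known, so Chebyshev's inequality applies.
Chebyshev: Pr(|T − μ| ≥ t) ≤ Var(T)/t².
Var(T) = σ² = 17.5² = 306.25.
Bound = 306.25 / 2601 = 0.1177.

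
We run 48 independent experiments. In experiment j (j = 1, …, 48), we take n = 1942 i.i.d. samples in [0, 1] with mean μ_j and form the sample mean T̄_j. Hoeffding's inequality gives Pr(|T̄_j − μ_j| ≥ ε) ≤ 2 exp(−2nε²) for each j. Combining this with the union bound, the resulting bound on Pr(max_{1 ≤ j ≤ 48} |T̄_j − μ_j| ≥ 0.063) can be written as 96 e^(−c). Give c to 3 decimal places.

Union bound over the 48 events: Pr(max_{1 ≤ j ≤ 48} |T̄_j − μ_j| ≥ 0.063) ≤ 48·2·exp(−2nε²) = 96 exp(−2·1942·0.063²).
So c = 2·1942·0.063² = 15.4156.

15.416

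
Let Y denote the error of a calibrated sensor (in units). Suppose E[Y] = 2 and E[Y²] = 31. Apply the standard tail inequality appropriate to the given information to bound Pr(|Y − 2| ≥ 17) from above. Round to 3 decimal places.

The first two moments determine the variance, so Chebyshev's inequality is the sharpest standard bound available.
Var(Y) = E[Y²] − (E[Y])² = 31 − 4 = 27.
Chebyshev's inequality: Pr(|Y − μ| ≥ t) ≤ Var(Y)/t² = 27/289 = 0.0934.

0.093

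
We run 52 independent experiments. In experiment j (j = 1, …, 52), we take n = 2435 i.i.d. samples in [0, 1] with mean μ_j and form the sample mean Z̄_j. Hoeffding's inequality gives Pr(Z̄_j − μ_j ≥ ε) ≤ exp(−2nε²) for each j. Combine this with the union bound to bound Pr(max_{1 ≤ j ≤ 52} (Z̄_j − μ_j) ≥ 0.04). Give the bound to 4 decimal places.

Per-experiment Hoeffding bound: exp(−2·2435·0.04²) = exp(−7.79200) = 0.00041303.
Union bound over 52 events: 52·0.00041303 = 0.02148.

0.0215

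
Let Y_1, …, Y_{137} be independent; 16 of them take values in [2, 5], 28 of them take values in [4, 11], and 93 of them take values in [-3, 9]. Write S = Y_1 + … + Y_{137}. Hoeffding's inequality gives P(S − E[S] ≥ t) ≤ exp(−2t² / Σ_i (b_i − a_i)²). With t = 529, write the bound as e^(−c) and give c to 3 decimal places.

Σ(b_i − a_i)² = 16·3² + 28·7² + 93·12² = 14908.
c = 2t² / 14908 = 2·529² / 14908 = 37.5424.

37.542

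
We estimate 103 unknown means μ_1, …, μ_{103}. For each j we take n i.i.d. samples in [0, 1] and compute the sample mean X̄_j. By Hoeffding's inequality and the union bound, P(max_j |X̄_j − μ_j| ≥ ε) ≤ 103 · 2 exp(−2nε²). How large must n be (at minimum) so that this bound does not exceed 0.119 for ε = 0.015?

Need 2·103·exp(−2nε²) ≤ 0.119, i.e. exp(−2nε²) ≤ 0.119/206.
So 2nε² ≥ ln(206/0.119) = 7.456508.
Hence n ≥ 7.456508/(2·0.015²) = 16570.018.
The smallest integer n is 16571.

16571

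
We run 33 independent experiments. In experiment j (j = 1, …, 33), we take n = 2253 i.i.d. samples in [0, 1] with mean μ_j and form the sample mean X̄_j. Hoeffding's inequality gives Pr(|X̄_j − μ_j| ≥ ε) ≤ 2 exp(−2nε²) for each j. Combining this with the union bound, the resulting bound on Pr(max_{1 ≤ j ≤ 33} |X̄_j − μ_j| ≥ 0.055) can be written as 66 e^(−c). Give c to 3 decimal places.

13.631

Union bound over the 33 events: Pr(max_{1 ≤ j ≤ 33} |X̄_j − μ_j| ≥ 0.055) ≤ 33·2·exp(−2nε²) = 66 exp(−2·2253·0.055²).
So c = 2·2253·0.055² = 13.6306.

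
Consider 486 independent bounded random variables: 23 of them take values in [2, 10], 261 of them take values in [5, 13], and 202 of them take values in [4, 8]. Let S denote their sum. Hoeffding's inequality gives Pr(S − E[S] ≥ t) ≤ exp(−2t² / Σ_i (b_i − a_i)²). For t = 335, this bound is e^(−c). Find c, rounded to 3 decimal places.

Σ(b_i − a_i)² = 23·8² + 261·8² + 202·4² = 21408.
c = 2t² / 21408 = 2·335² / 21408 = 10.4844.

10.484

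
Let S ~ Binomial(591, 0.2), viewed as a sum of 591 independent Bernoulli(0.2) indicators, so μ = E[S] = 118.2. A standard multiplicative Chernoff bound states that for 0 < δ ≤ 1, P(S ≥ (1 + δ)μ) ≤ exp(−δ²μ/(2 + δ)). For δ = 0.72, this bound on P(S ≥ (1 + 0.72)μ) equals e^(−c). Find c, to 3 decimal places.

22.528

c = δ²μ/(2 + δ) = 0.72²·118.2/(2 + 0.72) = 22.5275.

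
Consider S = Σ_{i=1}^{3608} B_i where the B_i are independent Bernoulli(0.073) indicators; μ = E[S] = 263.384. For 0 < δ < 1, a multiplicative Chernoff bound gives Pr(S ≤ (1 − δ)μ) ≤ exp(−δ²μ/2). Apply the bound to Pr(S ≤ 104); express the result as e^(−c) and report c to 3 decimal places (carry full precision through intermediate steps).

48.225

Write 104 = (1 − δ)μ, so δ = 1 − 104/263.384 = 0.6051393…
Then the exponent is δ²μ/2 = (μ − 104)²/(2μ) = 48.224758.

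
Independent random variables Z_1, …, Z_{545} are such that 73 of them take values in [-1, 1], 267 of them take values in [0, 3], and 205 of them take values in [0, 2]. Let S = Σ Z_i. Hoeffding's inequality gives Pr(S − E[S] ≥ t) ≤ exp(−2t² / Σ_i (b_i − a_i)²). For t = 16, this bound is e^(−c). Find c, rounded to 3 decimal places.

Σ(b_i − a_i)² = 73·2² + 267·3² + 205·2² = 3515.
c = 2t² / 3515 = 2·16² / 3515 = 0.1457.

0.146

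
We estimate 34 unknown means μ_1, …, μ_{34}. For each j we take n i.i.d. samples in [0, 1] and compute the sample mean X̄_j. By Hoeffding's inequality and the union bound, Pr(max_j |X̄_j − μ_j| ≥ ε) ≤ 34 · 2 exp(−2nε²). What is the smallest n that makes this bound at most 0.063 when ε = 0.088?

Need 2·34·exp(−2nε²) ≤ 0.063, i.e. exp(−2nε²) ≤ 0.063/68.
So 2nε² ≥ ln(68/0.063) = 6.984128.
Hence n ≥ 6.984128/(2·0.088²) = 450.938.
The smallest integer n is 451.

451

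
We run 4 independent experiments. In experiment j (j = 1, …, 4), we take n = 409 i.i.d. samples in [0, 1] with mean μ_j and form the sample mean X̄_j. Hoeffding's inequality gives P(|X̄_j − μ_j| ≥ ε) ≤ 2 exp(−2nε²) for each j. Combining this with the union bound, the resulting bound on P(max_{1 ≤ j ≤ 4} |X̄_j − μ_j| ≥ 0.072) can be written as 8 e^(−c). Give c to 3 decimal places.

4.241

Union bound over the 4 events: P(max_{1 ≤ j ≤ 4} |X̄_j − μ_j| ≥ 0.072) ≤ 4·2·exp(−2nε²) = 8 exp(−2·409·0.072²).
So c = 2·409·0.072² = 4.2405.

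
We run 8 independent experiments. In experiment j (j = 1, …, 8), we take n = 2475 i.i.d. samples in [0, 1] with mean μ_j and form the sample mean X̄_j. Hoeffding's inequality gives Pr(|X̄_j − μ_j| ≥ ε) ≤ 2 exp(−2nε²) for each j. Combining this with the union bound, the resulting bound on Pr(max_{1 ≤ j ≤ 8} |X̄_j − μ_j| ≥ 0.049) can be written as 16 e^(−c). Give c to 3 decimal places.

Union bound over the 8 events: Pr(max_{1 ≤ j ≤ 8} |X̄_j − μ_j| ≥ 0.049) ≤ 8·2·exp(−2nε²) = 16 exp(−2·2475·0.049²).
So c = 2·2475·0.049² = 11.8849.

11.885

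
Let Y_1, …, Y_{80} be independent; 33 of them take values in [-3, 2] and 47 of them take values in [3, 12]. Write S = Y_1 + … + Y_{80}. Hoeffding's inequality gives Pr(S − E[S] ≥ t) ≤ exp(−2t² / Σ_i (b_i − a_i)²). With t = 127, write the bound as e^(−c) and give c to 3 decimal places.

6.964

Σ(b_i − a_i)² = 33·5² + 47·9² = 4632.
c = 2t² / 4632 = 2·127² / 4632 = 6.9642.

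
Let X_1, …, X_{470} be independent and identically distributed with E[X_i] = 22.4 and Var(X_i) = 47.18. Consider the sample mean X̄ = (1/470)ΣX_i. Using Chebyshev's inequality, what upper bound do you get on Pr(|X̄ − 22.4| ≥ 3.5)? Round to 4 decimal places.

Var(X̄) = Var(X_i)/n = 47.18/470 = 0.10038.
Chebyshev: Pr(|X̄ − 22.4| ≥ 3.5) ≤ Var(X̄)/(3.5)² = 47.18/(470·3.5²) = 0.0082.

0.0082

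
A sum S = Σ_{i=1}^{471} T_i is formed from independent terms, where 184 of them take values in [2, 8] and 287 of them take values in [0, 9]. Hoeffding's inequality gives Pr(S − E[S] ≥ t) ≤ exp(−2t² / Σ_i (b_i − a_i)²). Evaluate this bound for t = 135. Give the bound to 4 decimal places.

0.2952

Σ(b_i − a_i)² = 184·6² + 287·9² = 29871.
Exponent = 2·135² / 29871 = 1.22025.
Bound = exp(−1.22025) = 0.29516.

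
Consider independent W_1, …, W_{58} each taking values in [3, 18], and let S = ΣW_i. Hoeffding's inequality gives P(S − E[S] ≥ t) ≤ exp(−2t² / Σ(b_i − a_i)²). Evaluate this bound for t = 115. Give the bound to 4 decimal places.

0.1318

Σ(b_i − a_i)² = 58·(15)² = 13050.
Exponent = 2·115²/13050 = 2.0268.
Bound = exp(−2.0268) = 0.13175.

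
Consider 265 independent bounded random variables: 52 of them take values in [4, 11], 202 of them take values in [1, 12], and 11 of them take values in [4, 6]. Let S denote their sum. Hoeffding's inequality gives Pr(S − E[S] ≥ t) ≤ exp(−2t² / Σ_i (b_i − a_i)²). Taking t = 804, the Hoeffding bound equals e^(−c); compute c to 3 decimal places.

47.822

Σ(b_i − a_i)² = 52·7² + 202·11² + 11·2² = 27034.
c = 2t² / 27034 = 2·804² / 27034 = 47.8224.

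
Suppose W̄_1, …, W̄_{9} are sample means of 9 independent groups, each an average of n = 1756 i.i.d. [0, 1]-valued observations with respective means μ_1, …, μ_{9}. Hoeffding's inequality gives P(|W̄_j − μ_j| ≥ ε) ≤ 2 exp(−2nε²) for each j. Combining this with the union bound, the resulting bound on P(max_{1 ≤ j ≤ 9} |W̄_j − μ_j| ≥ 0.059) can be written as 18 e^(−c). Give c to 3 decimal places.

12.225

Union bound over the 9 events: P(max_{1 ≤ j ≤ 9} |W̄_j − μ_j| ≥ 0.059) ≤ 9·2·exp(−2nε²) = 18 exp(−2·1756·0.059²).
So c = 2·1756·0.059² = 12.2253.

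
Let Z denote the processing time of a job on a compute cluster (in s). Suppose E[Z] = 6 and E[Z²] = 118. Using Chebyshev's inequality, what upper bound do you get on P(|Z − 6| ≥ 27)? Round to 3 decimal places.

Var(Z) = E[Z²] − (E[Z])² = 118 − 36 = 82.
Chebyshev's inequality: P(|Z − μ| ≥ t) ≤ Var(Z)/t² = 82/729 = 0.1125.

0.112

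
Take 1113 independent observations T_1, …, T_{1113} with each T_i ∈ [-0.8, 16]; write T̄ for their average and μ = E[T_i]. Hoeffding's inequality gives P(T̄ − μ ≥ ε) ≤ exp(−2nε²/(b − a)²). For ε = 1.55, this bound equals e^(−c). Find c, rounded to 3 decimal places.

c = 2nε²/(b − a)² = 2·1113·1.55² / 16.8² = 18.9483.

18.948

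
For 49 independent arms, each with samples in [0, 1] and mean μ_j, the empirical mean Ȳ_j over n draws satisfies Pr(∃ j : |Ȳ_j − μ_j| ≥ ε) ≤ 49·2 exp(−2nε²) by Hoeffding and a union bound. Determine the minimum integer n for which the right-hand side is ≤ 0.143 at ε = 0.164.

122

Need 2·49·exp(−2nε²) ≤ 0.143, i.e. exp(−2nε²) ≤ 0.143/98.
So 2nε² ≥ ln(98/0.143) = 6.529878.
Hence n ≥ 6.529878/(2·0.164²) = 121.391.
The smallest integer n is 122.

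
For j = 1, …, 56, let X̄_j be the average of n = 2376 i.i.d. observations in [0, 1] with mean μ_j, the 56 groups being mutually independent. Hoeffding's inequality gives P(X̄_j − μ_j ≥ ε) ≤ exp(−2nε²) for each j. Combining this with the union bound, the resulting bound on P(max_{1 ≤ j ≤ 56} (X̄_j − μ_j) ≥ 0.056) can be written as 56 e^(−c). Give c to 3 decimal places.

14.902

Union bound over the 56 events: P(max_{1 ≤ j ≤ 56} (X̄_j − μ_j) ≥ 0.056) ≤ 56·exp(−2nε²) = 56 exp(−2·2376·0.056²).
So c = 2·2376·0.056² = 14.9023.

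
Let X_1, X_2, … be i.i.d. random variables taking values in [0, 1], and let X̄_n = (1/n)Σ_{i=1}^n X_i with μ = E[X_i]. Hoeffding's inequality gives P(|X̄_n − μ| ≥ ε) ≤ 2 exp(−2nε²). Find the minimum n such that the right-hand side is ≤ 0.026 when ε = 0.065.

514

Require 2·exp(−2nε²) ≤ 0.026, i.e. 2nε² ≥ ln(2/0.026) = 4.342806.
So n ≥ 4.342806 / (2·0.065²) = 513.942.
The smallest integer n is 514.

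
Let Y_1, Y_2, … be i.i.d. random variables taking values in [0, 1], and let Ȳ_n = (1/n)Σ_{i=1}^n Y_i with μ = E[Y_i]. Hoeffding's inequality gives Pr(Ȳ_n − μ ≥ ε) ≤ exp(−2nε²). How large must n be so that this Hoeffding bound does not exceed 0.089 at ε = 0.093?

Require exp(−2nε²) ≤ 0.089, i.e. 2nε² ≥ ln(1/0.089) = 2.419119.
So n ≥ 2.419119 / (2·0.093²) = 139.850.
The smallest integer n is 140.

140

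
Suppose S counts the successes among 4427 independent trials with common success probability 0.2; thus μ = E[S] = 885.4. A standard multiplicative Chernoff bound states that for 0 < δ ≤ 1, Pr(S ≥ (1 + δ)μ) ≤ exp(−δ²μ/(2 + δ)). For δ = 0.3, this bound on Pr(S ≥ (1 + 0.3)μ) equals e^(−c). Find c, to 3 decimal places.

34.646

c = δ²μ/(2 + δ) = 0.3²·885.4/(2 + 0.3) = 34.6461.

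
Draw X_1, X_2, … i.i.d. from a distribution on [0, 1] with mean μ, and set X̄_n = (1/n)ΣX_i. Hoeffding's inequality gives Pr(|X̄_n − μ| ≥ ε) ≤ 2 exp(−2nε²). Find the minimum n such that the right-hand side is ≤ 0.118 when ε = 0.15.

63

Require 2·exp(−2nε²) ≤ 0.118, i.e. 2nε² ≥ ln(2/0.118) = 2.830218.
So n ≥ 2.830218 / (2·0.15²) = 62.894.
The smallest integer n is 63.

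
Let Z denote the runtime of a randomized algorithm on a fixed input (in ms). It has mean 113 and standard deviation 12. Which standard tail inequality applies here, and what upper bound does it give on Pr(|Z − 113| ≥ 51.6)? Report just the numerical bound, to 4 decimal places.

0.0541

Mean and variance are known, so Chebyshev's inequality applies.
Chebyshev: Pr(|Z − μ| ≥ t) ≤ Var(Z)/t².
Var(Z) = σ² = 12² = 144.
Bound = 144 / 2662.56 = 0.0541.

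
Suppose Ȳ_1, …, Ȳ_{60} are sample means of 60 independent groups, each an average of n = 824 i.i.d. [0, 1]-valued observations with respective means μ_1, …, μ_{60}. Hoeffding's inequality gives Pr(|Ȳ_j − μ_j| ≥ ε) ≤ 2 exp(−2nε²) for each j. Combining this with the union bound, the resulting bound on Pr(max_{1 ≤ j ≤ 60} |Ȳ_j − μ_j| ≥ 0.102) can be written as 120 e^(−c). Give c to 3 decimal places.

Union bound over the 60 events: Pr(max_{1 ≤ j ≤ 60} |Ȳ_j − μ_j| ≥ 0.102) ≤ 60·2·exp(−2nε²) = 120 exp(−2·824·0.102²).
So c = 2·824·0.102² = 17.1458.

17.146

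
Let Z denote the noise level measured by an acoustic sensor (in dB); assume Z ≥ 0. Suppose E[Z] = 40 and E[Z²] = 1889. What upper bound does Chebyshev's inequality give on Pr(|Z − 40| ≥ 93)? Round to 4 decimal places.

0.0334

Var(Z) = E[Z²] − (E[Z])² = 1889 − 1600 = 289.
Chebyshev's inequality: Pr(|Z − μ| ≥ t) ≤ Var(Z)/t² = 289/8649 = 0.0334.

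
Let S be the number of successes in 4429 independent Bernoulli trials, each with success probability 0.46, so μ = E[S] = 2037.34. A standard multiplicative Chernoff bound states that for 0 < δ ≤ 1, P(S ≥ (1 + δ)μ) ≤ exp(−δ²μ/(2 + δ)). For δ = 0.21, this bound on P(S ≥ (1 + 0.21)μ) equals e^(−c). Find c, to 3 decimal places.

c = δ²μ/(2 + δ) = 0.21²·2037.34/(2 + 0.21) = 40.6546.

40.655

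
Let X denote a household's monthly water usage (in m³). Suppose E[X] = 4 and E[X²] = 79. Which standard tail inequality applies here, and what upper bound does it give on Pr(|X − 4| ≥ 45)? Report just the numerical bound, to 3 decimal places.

The first two moments determine the variance, so Chebyshev's inequality is the sharpest standard bound available.
Var(X) = E[X²] − (E[X])² = 79 − 16 = 63.
Chebyshev's inequality: Pr(|X − μ| ≥ t) ≤ Var(X)/t² = 63/2025 = 0.0311.

0.031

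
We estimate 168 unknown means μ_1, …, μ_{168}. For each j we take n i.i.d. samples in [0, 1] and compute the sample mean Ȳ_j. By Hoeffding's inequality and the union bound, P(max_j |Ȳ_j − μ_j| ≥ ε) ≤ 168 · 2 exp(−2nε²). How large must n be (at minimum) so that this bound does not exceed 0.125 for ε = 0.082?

Need 2·168·exp(−2nε²) ≤ 0.125, i.e. exp(−2nε²) ≤ 0.125/336.
So 2nε² ≥ ln(336/0.125) = 7.896553.
Hence n ≥ 7.896553/(2·0.082²) = 587.192.
The smallest integer n is 588.

588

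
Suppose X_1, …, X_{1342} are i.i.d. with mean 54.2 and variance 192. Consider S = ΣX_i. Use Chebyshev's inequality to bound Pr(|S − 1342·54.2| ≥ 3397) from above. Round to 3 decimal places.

0.022

Var(S) = n·Var(X_i) = 1342·192 = 257664.
Chebyshev: Pr(|S − 1342·54.2| ≥ 3397) ≤ Var(S)/3397² = 257664/11539609 = 0.0223.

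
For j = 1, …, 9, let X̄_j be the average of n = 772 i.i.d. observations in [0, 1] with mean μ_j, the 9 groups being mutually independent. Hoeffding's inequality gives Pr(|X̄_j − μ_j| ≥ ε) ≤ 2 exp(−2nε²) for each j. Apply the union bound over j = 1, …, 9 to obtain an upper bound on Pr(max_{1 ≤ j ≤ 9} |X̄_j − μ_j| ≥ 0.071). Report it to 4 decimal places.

0.0075

Per-experiment Hoeffding bound: 2·exp(−2·772·0.071²) = 2·exp(−7.78330) = 0.00083327.
Union bound over 9 events: 9·0.00083327 = 0.00750.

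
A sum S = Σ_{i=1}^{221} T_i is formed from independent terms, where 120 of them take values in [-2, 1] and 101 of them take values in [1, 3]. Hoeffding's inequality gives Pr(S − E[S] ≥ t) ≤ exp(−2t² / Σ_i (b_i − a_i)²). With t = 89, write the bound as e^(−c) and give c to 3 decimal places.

10.675

Σ(b_i − a_i)² = 120·3² + 101·2² = 1484.
c = 2t² / 1484 = 2·89² / 1484 = 10.6752.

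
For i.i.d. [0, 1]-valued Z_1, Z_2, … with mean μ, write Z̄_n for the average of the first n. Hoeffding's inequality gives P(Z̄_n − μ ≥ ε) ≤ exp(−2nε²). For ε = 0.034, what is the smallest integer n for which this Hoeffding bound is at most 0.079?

Require exp(−2nε²) ≤ 0.079, i.e. 2nε² ≥ ln(1/0.079) = 2.538307.
So n ≥ 2.538307 / (2·0.034²) = 1097.884.
The smallest integer n is 1098.

1098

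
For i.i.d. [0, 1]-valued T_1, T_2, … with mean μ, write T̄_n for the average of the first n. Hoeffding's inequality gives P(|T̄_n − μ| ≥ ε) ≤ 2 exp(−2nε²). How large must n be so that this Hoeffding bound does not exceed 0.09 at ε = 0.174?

Require 2·exp(−2nε²) ≤ 0.09, i.e. 2nε² ≥ ln(2/0.09) = 3.101093.
So n ≥ 3.101093 / (2·0.174²) = 51.214.
The smallest integer n is 52.

52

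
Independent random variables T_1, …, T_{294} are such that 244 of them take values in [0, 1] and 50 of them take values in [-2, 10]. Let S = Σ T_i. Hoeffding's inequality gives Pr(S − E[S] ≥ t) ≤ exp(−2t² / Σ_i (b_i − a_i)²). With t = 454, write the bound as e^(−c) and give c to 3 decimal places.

55.378

Σ(b_i − a_i)² = 244·1² + 50·12² = 7444.
c = 2t² / 7444 = 2·454² / 7444 = 55.3778.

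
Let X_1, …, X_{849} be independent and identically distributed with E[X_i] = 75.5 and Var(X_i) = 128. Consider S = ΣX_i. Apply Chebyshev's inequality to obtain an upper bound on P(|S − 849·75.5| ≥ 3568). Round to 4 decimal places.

0.0085

Var(S) = n·Var(X_i) = 849·128 = 108672.
Chebyshev: P(|S − 849·75.5| ≥ 3568) ≤ Var(S)/3568² = 108672/12730624 = 0.0085.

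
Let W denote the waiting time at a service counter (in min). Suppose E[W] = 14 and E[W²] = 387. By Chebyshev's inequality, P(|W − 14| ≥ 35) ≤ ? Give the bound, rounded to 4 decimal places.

Var(W) = E[W²] − (E[W])² = 387 − 196 = 191.
Chebyshev's inequality: P(|W − μ| ≥ t) ≤ Var(W)/t² = 191/1225 = 0.1559.

0.1559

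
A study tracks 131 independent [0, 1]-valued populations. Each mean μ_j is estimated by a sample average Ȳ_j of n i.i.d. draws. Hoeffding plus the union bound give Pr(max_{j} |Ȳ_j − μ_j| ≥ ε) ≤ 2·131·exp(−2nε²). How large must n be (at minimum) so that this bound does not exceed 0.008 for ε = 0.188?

Need 2·131·exp(−2nε²) ≤ 0.008, i.e. exp(−2nε²) ≤ 0.008/262.
So 2nε² ≥ ln(262/0.008) = 10.396658.
Hence n ≥ 10.396658/(2·0.188²) = 147.078.
The smallest integer n is 148.

148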